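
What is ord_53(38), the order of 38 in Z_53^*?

The order of 38 must divide p − 1 = 52 = 2^2 · 13.
Divisors: 1, 2, 4, 13, 26, 52.
Check each in increasing order: 38^1 ≡ 38;  38^2 ≡ 13;  38^4 ≡ 10;  38^13 ≡ 52;  38^26 ≡ 1.
Smallest exponent giving 1 is 26.

26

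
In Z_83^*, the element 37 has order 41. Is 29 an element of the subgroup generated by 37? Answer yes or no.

yes

29 ∈ ⟨37⟩ iff 29^41 ≡ 1 (mod 83), since |⟨37⟩| = 41.
29^41 mod 83 = 1.
Since 1 = 1, 29 lies in the subgroup.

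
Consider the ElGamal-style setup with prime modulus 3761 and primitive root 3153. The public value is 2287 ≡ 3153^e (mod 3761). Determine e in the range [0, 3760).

Baby-step giant-step with m = ceil(sqrt(3760)) = 62.
Baby table (3153^j mod 3761 for j=0..61):
  0:1  1:3153  2:1086  3:1648  4:2203  5:3253  6:462  7:1179
  8:1519  9:1654  10:2316  11:2247  12:2828  13:3114  14:2232  15:665
  16:1868  17:78  18:1469  19:1966  20:670  21:2589  22:1747  23:2187
  24:1698  25:1891  26:1138  27:120  28:2260  29:2446  30:2188  31:1090
  32:2977  33:2786  34:2323  35:1752  36:2908  37:3367  38:2609  39:870
  40:1341  41:809  42:819  43:2261  44:1838  45:3274  46:2738  47:1419
  48:2278  49:2785  50:2931  51:666  52:1260  53:1164  54:3117  55:408
  56:162  57:3051  58:2926  59:3706  60:3352  61:446
Giant step factor: 3153^(-62) ≡ 10 (mod 3761).
Scan 2287·10^i mod 3761 for i = 0, 1, …:
  i=0: 2287   i=1: 304   i=2: 3040   i=3: 312
  i=4: 3120   i=5: 1112   i=6: 3598   i=7: 2131
  i=8: 2505   i=9: 2484     …   i=20: 1549
  i=21: 446
Match at i=21, j=61: e = 21·62 + 61 = 1363.

1363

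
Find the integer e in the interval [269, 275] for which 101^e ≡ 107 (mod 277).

269

Compute 101^269 mod 277 = 107, then multiply by 101 repeatedly:
  101^269=107
Found 107 at exponent 269.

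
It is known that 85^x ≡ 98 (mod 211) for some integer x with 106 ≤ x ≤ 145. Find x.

129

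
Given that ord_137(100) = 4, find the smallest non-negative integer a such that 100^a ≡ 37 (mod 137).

3

Successive powers of 100 modulo 137:
  100^0=1  100^1=100  100^2=136  100^3=37
So 100^3 ≡ 37 (mod 137), giving a = 3.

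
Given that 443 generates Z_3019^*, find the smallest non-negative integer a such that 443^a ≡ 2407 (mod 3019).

Baby-step giant-step with m = ceil(sqrt(3018)) = 55.
Baby table (443^j mod 3019 for j=0..54):
  0:1  1:443  2:14  3:164  4:196  5:2296  6:2744  7:1954
  8:2188  9:185  10:442  11:2590  12:150  13:32  14:2100  15:448
  16:2229  17:234  18:1016  19:257  20:2148  21:579  22:2901  23:2068
  24:1367  25:1781  26:1024  27:782  28:2260  29:1891  30:1450  31:2322
  32:2186  33:2318  34:414  35:2262  36:2777  37:1478  38:2650  39:2578
  40:872  41:2883  42:132  43:1115  44:1848  45:515  46:1720  47:1172
  48:2947  49:1313  50:2011  51:268  52:983  53:733  54:1686
Giant step factor: 443^(-55) ≡ 1393 (mod 3019).
Scan 2407·1393^i mod 3019 for i = 0, 1, …:
  i=0: 2407   i=1: 1861   i=2: 2071   i=3: 1758
  i=4: 485   i=5: 2368   i=6: 1876   i=7: 1833
  i=8: 2314   i=9: 2129     …   i=16: 209
  i=17: 1313
Match at i=17, j=49: a = 17·55 + 49 = 984.

984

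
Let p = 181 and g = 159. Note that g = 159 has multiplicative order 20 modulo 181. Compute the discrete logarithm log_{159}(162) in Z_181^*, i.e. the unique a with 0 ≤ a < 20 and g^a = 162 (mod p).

5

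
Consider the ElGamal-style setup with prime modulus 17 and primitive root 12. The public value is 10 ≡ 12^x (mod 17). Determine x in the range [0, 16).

15

Successive powers of 12 modulo 17:
  12^0=1  12^1=12  12^2=8  12^3=11  12^4=13  12^5=3
  12^6=2  12^7=7  12^8=16  12^9=5  12^10=9  12^11=6
  12^12=4  12^13=14  12^14=15  12^15=10
So 12^15 ≡ 10 (mod 17), giving x = 15.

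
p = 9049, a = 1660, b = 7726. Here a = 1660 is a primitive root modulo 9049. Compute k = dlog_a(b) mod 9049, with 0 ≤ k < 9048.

Baby-step giant-step with m = ceil(sqrt(9048)) = 96.
Baby table (1660^j mod 9049 for j=0..95):
  0:1  1:1660  2:4704  3:8402  4:2811  5:6025  6:2355  7:132
  8:1944  9:5596  10:5086  11:43  12:8037  13:3194  14:8375  15:3236
  16:5703  17:1726  18:5676  19:2151  20:5354  21:1522  22:1849  23:1729
  24:1607  25:7214  26:3413  27:906  28:1826  29:8794  30:2003  31:3997
  32:2103  33:7115  34:1955  35:5758  36:2536  37:1975  38:2762  39:6126
  40:7133  41:4688  42:8989  43:8988  44:7328  45:2624  46:3271  47:460
  48:3484  49:1129  50:997  51:8102  52:2506  53:6469  54:6426  55:7438
  56:4244  57:4918  58:1682  59:5028  60:3302  61:6675  62:4524  63:8219
  64:6697  65:4848  66:3119  67:1512  68:3347  69:8983  70:8077  71:6251
  72:6506  73:4503  74:506  75:7452  76:337  77:7431  78:1673  79:8186
  80:6211  81:3449  82:6372  83:8288  84:3600  85:3660  86:3721  87:5442
  88:2818  89:8596  90:8136  91:4652  92:3523  93:2526  94:3473  95:967
Giant step factor: 1660^(-96) ≡ 7304 (mod 9049).
Scan 7726·7304^i mod 9049 for i = 0, 1, …:
  i=0: 7726   i=1: 1140   i=2: 1480   i=3: 5414
  i=4: 8775   i=5: 7582   i=6: 8097   i=7: 5273
  i=8: 1448   i=9: 6960     …   i=78: 3688
  i=79: 7328
Match at i=79, j=44: k = 79·96 + 44 = 7628.

7628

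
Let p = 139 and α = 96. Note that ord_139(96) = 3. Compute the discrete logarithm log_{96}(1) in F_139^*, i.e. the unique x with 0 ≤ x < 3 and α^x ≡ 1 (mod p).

0

Successive powers of 96 modulo 139:
  96^0=1
So 96^0 ≡ 1 (mod 139), giving x = 0.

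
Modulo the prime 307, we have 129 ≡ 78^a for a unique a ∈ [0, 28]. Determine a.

10

Compute 78^0 mod 307 = 1, then multiply by 78 repeatedly:
  78^0=1  78^1=78  78^2=251  78^3=237  78^4=66
  78^5=236  78^6=295  78^7=292  78^8=58  78^9=226
  78^10=129
Found 129 at exponent 10.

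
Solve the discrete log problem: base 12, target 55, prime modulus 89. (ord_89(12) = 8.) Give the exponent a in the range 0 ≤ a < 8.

Successive powers of 12 modulo 89:
  12^0=1  12^1=12  12^2=55
So 12^2 ≡ 55 (mod 89), giving a = 2.

2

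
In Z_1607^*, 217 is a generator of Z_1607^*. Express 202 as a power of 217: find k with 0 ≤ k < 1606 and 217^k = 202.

1410

Baby-step giant-step with m = ceil(sqrt(1606)) = 41.
Baby table (217^j mod 1607 for j=0..40):
  0:1  1:217  2:486  3:1007  4:1574  5:874  6:32  7:516
  8:1089  9:84  10:551  11:649  12:1024  13:442  14:1101  15:1081
  16:1562  17:1484  18:628  19:1288  20:1485  21:845  22:167  23:885
  24:812  25:1041  26:917  27:1328  28:523  29:1001  30:272  31:1172
  32:418  33:714  34:666  35:1499  36:669  37:543  38:520  39:350
  40:421
Giant step factor: 217^(-41) ≡ 591 (mod 1607).
Scan 202·591^i mod 1607 for i = 0, 1, …:
  i=0: 202   i=1: 464   i=2: 1034   i=3: 434
  i=4: 981   i=5: 1251   i=6: 121   i=7: 803
  i=8: 508   i=9: 1326     …   i=33: 1248
  i=34: 1562
Match at i=34, j=16: k = 34·41 + 16 = 1410.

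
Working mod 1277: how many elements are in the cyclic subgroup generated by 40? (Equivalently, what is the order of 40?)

319

The order of 40 must divide p − 1 = 1276 = 2^2 · 11 · 29.
Divisors: 1, 2, 4, 11, 22, 29, 44, 58, 116, 319, 638, 1276.
Check each in increasing order: 40^1 ≡ 40;  40^2 ≡ 323;  40^4 ≡ 892;  40^11 ≡ 1180;  40^22 ≡ 470;  40^29 ≡ 135;  40^44 ≡ 1256;  40^58 ≡ 347;  40^116 ≡ 371;  40^319 ≡ 1.
Smallest exponent giving 1 is 319.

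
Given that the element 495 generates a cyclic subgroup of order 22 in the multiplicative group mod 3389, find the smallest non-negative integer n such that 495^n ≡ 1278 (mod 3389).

Successive powers of 495 modulo 3389:
  495^0=1  495^1=495  495^2=1017  495^3=1843  495^4=644  495^5=214
  495^6=871  495^7=742  495^8=1278
So 495^8 ≡ 1278 (mod 3389), giving n = 8.

8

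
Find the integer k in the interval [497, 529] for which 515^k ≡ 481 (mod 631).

Compute 515^497 mod 631 = 459, then multiply by 515 repeatedly:
  515^497=459  515^498=391  515^499=76  515^500=18  515^501=436
  515^502=535  515^503=409  515^504=512  515^505=553  515^506=214
  515^507=416  515^508=331  515^509=95  515^510=338  515^511=545
  515^512=511  515^513=38  515^514=9  515^515=218  515^516=583
  515^517=520  515^518=256  515^519=592  515^520=107  515^521=208
  515^522=481
Found 481 at exponent 522.

522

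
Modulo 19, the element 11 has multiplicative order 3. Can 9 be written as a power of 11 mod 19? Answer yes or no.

no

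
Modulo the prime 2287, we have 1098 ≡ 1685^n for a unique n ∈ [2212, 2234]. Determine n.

2223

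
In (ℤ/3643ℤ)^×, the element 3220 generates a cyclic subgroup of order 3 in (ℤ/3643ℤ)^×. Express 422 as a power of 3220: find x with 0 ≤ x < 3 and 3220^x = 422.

Successive powers of 3220 modulo 3643:
  3220^0=1  3220^1=3220  3220^2=422
So 3220^2 ≡ 422 (mod 3643), giving x = 2.

2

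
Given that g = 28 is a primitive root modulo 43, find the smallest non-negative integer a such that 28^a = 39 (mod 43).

15

Baby-step giant-step with m = ceil(sqrt(42)) = 7.
Baby table (28^j mod 43 for j=0..6):
  0:1  1:28  2:10  3:22  4:14  5:5  6:11
Giant step factor: 28^(-7) ≡ 37 (mod 43).
Scan 39·37^i mod 43 for i = 0, 1, …:
  i=0: 39   i=1: 24   i=2: 28
Match at i=2, j=1: a = 2·7 + 1 = 15.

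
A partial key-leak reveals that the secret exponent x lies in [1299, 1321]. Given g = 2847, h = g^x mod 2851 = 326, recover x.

1311

Compute 2847^1299 mod 2851 = 617, then multiply by 2847 repeatedly:
  2847^1299=617  2847^1300=383  2847^1301=1319  2847^1302=426  2847^1303=1147
  2847^1304=1114  2847^1305=1246  2847^1306=718  2847^1307=2830  2847^1308=84
  2847^1309=2515  2847^1310=1344  2847^1311=326
Found 326 at exponent 1311.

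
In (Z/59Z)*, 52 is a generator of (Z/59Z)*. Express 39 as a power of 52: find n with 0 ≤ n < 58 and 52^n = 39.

23

Successive powers of 52 modulo 59:
  52^0=1  52^1=52  52^2=49  52^3=11  52^4=41  52^5=8
  52^6=3  52^7=38  52^8=29  52^9=33  52^10=5  52^11=24
  52^12=9  52^13=55  52^14=28  52^15=40  52^16=15  52^17=13
  52^18=27  52^19=47  52^20=25  52^21=2  52^22=45  52^23=39
So 52^23 ≡ 39 (mod 59), giving n = 23.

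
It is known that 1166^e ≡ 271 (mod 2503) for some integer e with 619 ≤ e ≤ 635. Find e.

Compute 1166^619 mod 2503 = 1392, then multiply by 1166 repeatedly:
  1166^619=1392  1166^620=1128  1166^621=1173  1166^622=1080  1166^623=271
Found 271 at exponent 623.

623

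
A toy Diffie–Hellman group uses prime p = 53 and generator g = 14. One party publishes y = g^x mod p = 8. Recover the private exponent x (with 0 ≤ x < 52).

21

Successive powers of 14 modulo 53:
  14^0=1  14^1=14  14^2=37  14^3=41  14^4=44  14^5=33
  14^6=38  14^7=2  14^8=28  14^9=21  14^10=29  14^11=35
  14^12=13  14^13=23  14^14=4  14^15=3  14^16=42  14^17=5
  14^18=17  14^19=26  14^20=46  14^21=8
So 14^21 ≡ 8 (mod 53), giving x = 21.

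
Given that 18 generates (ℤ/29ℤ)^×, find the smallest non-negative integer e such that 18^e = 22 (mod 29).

10

Successive powers of 18 modulo 29:
  18^0=1  18^1=18  18^2=5  18^3=3  18^4=25  18^5=15
  18^6=9  18^7=17  18^8=16  18^9=27  18^10=22
So 18^10 ≡ 22 (mod 29), giving e = 10.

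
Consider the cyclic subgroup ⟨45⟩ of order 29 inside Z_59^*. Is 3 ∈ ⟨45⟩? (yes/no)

yes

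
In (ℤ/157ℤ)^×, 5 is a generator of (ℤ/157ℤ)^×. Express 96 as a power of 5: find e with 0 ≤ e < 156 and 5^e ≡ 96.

7

Successive powers of 5 modulo 157:
  5^0=1  5^1=5  5^2=25  5^3=125  5^4=154  5^5=142
  5^6=82  5^7=96
So 5^7 ≡ 96 (mod 157), giving e = 7.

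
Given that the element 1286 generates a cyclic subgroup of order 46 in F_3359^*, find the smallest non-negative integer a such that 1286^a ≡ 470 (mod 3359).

4

Successive powers of 1286 modulo 3359:
  1286^0=1  1286^1=1286  1286^2=1168  1286^3=575  1286^4=470
So 1286^4 ≡ 470 (mod 3359), giving a = 4.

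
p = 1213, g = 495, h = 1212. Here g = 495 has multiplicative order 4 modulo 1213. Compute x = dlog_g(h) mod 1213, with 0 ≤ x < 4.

2

Successive powers of 495 modulo 1213:
  495^0=1  495^1=495  495^2=1212
So 495^2 ≡ 1212 (mod 1213), giving x = 2.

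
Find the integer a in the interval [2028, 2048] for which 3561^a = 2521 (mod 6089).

2038

Compute 3561^2028 mod 6089 = 3579, then multiply by 3561 repeatedly:
  3561^2028=3579  3561^2029=542  3561^2030=5938  3561^2031=4210  3561^2032=692
  3561^2033=4256  3561^2034=95  3561^2035=3400  3561^2036=2468  3561^2037=2121
  3561^2038=2521
Found 2521 at exponent 2038.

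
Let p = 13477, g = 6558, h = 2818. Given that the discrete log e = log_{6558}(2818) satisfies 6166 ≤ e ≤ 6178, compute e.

Compute 6558^6166 mod 13477 = 5178, then multiply by 6558 repeatedly:
  6558^6166=5178  6558^6167=8761  6558^6168=2187  6558^6169=2818
Found 2818 at exponent 6169.

6169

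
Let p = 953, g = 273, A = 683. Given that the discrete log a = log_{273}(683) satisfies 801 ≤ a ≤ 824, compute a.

804

Compute 273^801 mod 953 = 174, then multiply by 273 repeatedly:
  273^801=174  273^802=805  273^803=575  273^804=683
Found 683 at exponent 804.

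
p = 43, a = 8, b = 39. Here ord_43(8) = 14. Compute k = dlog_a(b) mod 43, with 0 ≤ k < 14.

3

Successive powers of 8 modulo 43:
  8^0=1  8^1=8  8^2=21  8^3=39
So 8^3 ≡ 39 (mod 43), giving k = 3.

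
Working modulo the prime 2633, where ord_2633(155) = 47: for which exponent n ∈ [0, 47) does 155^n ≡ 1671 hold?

33

Baby-step giant-step with m = ceil(sqrt(47)) = 7.
Baby table (155^j mod 2633 for j=0..6):
  0:1  1:155  2:328  3:813  4:2264  5:731  6:86
Giant step factor: 155^(-7) ≡ 1883 (mod 2633).
Scan 1671·1883^i mod 2633 for i = 0, 1, …:
  i=0: 1671   i=1: 58   i=2: 1261   i=3: 2130
  i=4: 731
Match at i=4, j=5: n = 4·7 + 5 = 33.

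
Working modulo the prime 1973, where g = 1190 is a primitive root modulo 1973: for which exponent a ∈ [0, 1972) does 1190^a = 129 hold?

1613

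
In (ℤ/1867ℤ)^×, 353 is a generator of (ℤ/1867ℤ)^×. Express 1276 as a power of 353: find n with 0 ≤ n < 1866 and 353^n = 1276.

Baby-step giant-step with m = ceil(sqrt(1866)) = 44.
Baby table (353^j mod 1867 for j=0..43):
  0:1  1:353  2:1387  3:457  4:759  5:946  6:1612  7:1468
  8:1045  9:1086  10:623  11:1480  12:1547  13:927  14:506  15:1253
  16:1697  17:1601  18:1319  19:724  20:1660  21:1609  22:409  23:618
  24:1582  25:213  26:509  27:445  28:257  29:1105  30:1729  31:1695
  32:895  33:412  34:1677  35:142  36:1584  37:919  38:1416  39:1359
  40:1775  41:1130  42:1219  43:897
Giant step factor: 353^(-44) ≡ 339 (mod 1867).
Scan 1276·339^i mod 1867 for i = 0, 1, …:
  i=0: 1276   i=1: 1287   i=2: 1282   i=3: 1454
  i=4: 18   i=5: 501   i=6: 1809   i=7: 875
  i=8: 1639   i=9: 1122   i=10: 1357   i=11: 741
  i=12: 1021   i=13: 724
Match at i=13, j=19: n = 13·44 + 19 = 591.

591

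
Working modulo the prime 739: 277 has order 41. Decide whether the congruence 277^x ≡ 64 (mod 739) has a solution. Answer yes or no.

64 ∈ ⟨277⟩ iff 64^41 ≡ 1 (mod 739), since |⟨277⟩| = 41.
64^41 mod 739 = 1.
Since 1 = 1, 64 lies in the subgroup.

yes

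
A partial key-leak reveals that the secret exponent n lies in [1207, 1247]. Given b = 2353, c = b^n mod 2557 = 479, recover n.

1228

Compute 2353^1207 mod 2557 = 174, then multiply by 2353 repeatedly:
  2353^1207=174  2353^1208=302  2353^1209=2317  2353^1210=377  2353^1211=2359
  2353^1212=2037  2353^1213=1243  2353^1214=2128  2353^1215=578  2353^1216=2267
  2353^1217=349  2353^1218=400  2353^1219=224  2353^1220=330  2353^1221=1719
  2353^1222=2190  2353^1223=715  2353^1224=2446  2353^1225=2188  2353^1226=1123
  2353^1227=1038  2353^1228=479
Found 479 at exponent 1228.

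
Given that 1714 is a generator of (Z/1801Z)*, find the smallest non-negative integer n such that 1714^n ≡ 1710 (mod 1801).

Baby-step giant-step with m = ceil(sqrt(1800)) = 43.
Baby table (1714^j mod 1801 for j=0..42):
  0:1  1:1714  2:365  3:663  4:1752  5:661  6:125  7:1732
  8:600  9:29  10:1079  11:1580  12:1217  13:380  14:1159  15:23
  16:1601  17:1191  18:841  19:674  20:795  21:1074  22:214  23:1193
  24:667  25:1404  26:320  27:976  28:1536  29:1443  30:529  31:803
  32:378  33:1333  34:1094  35:275  36:1289  37:1320  38:424  39:933
  40:1675  41:156  42:836
Giant step factor: 1714^(-43) ≡ 1002 (mod 1801).
Scan 1710·1002^i mod 1801 for i = 0, 1, …:
  i=0: 1710   i=1: 669   i=2: 366   i=3: 1129
  i=4: 230   i=5: 1733   i=6: 302   i=7: 36
  i=8: 52   i=9: 1676     …   i=29: 459
  i=30: 663
Match at i=30, j=3: n = 30·43 + 3 = 1293.

1293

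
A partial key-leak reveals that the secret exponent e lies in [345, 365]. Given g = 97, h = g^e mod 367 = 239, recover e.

349

Compute 97^345 mod 367 = 320, then multiply by 97 repeatedly:
  97^345=320  97^346=212  97^347=12  97^348=63  97^349=239
Found 239 at exponent 349.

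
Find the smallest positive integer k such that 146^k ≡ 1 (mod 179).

89

The order of 146 must divide p − 1 = 178 = 2 · 89.
Divisors: 1, 2, 89, 178.
Check each in increasing order: 146^1 ≡ 146;  146^2 ≡ 15;  146^89 ≡ 1.
Smallest exponent giving 1 is 89.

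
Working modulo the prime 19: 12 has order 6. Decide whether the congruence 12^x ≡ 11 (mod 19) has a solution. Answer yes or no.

yes

11 ∈ ⟨12⟩ iff 11^6 ≡ 1 (mod 19), since |⟨12⟩| = 6.
11^6 mod 19 = 1.
Since 1 = 1, 11 lies in the subgroup.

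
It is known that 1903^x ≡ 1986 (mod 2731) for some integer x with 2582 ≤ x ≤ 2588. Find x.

Compute 1903^2582 mod 2731 = 784, then multiply by 1903 repeatedly:
  1903^2582=784  1903^2583=826  1903^2584=1553  1903^2585=417  1903^2586=1561
  1903^2587=1986
Found 1986 at exponent 2587.

2587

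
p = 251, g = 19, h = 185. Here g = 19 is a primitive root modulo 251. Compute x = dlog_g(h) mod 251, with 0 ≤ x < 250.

Baby-step giant-step with m = ceil(sqrt(250)) = 16.
Baby table (19^j mod 251 for j=0..15):
  0:1  1:19  2:110  3:82  4:52  5:235  6:198  7:248
  8:194  9:172  10:5  11:95  12:48  13:159  14:9  15:171
Giant step factor: 19^(-16) ≡ 233 (mod 251).
Scan 185·233^i mod 251 for i = 0, 1, …:
  i=0: 185   i=1: 184   i=2: 202   i=3: 129
  i=4: 188   i=5: 130   i=6: 170   i=7: 203
  i=8: 111   i=9: 10     …   i=14: 102
  i=15: 172
Match at i=15, j=9: x = 15·16 + 9 = 249.

249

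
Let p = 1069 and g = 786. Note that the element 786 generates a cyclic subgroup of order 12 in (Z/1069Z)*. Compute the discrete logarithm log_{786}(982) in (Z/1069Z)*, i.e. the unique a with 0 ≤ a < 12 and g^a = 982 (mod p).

Successive powers of 786 modulo 1069:
  786^0=1  786^1=786  786^2=983  786^3=820  786^4=982
So 786^4 ≡ 982 (mod 1069), giving a = 4.

4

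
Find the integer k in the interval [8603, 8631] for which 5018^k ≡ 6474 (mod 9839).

8623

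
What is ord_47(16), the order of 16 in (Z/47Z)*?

23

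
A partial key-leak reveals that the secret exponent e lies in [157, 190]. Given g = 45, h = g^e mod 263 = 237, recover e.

175

Compute 45^157 mod 263 = 155, then multiply by 45 repeatedly:
  45^157=155  45^158=137  45^159=116  45^160=223  45^161=41
  45^162=4  45^163=180  45^164=210  45^165=245  45^166=242
  45^167=107  45^168=81  45^169=226  45^170=176  45^171=30
  45^172=35  45^173=260  45^174=128  45^175=237
Found 237 at exponent 175.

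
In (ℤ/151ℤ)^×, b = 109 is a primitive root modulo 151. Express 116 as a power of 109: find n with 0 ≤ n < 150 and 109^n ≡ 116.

28

Successive powers of 109 modulo 151:
  109^0=1  109^1=109  109^2=103  109^3=53  109^4=39  109^5=23
  109^6=91  109^7=104  109^8=11  109^9=142  109^10=76  109^11=130
  109^12=127  109^13=102  109^14=95  109^15=87  109^16=121  109^17=52
  109^18=81  109^19=71  109^20=38  109^21=65  109^22=139  109^23=51
  109^24=123  109^25=119  109^26=136  109^27=26  109^28=116
So 109^28 ≡ 116 (mod 151), giving n = 28.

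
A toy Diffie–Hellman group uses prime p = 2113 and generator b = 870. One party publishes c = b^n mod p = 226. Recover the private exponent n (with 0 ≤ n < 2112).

Baby-step giant-step with m = ceil(sqrt(2112)) = 46.
Baby table (870^j mod 2113 for j=0..45):
  0:1  1:870  2:446  3:1341  4:294  5:107  6:118  7:1236
  8:1916  9:1876  10:884  11:2061  12:1246  13:51  14:2110  15:1616
  16:775  17:203  18:1231  19:1792  20:1759  21:518  22:591  23:711
  24:1574  25:156  26:488  27:1960  28:9  29:1491  30:1901  31:1504
  32:533  33:963  34:1062  35:559  36:340  37:2093  38:1617  39:1645
  40:649  41:459  42:2086  43:1866  44:636  45:1827
Giant step factor: 870^(-46) ≡ 37 (mod 2113).
Scan 226·37^i mod 2113 for i = 0, 1, …:
  i=0: 226   i=1: 2023   i=2: 896   i=3: 1457
  i=4: 1084   i=5: 2074   i=6: 670   i=7: 1547
  i=8: 188   i=9: 617     …   i=21: 741
  i=22: 2061
Match at i=22, j=11: n = 22·46 + 11 = 1023.

1023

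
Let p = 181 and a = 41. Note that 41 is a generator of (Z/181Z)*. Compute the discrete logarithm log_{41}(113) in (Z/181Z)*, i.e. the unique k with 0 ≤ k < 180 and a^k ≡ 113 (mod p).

129

Baby-step giant-step with m = ceil(sqrt(180)) = 14.
Baby table (41^j mod 181 for j=0..13):
  0:1  1:41  2:52  3:141  4:170  5:92  6:152  7:78
  8:121  9:74  10:138  11:47  12:117  13:91
Giant step factor: 41^(-14) ≡ 106 (mod 181).
Scan 113·106^i mod 181 for i = 0, 1, …:
  i=0: 113   i=1: 32   i=2: 134   i=3: 86
  i=4: 66   i=5: 118   i=6: 19   i=7: 23
  i=8: 85   i=9: 141
Match at i=9, j=3: k = 9·14 + 3 = 129.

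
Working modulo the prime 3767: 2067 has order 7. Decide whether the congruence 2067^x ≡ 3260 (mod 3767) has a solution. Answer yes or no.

no

⟨2067⟩ has order 7; its elements mod 3767 are {1, 507, 711, 743, 893, 2067, 2612}.
3260 is not in this set.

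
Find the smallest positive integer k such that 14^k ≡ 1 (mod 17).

16

The order of 14 must divide p − 1 = 16 = 2^4.
Divisors: 1, 2, 4, 8, 16.
Check each in increasing order: 14^1 ≡ 14;  14^2 ≡ 9;  14^4 ≡ 13;  14^8 ≡ 16;  14^16 ≡ 1.
Smallest exponent giving 1 is 16.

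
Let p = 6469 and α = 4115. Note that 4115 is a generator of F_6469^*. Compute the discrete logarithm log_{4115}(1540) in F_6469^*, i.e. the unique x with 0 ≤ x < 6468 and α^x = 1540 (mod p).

2304

Baby-step giant-step with m = ceil(sqrt(6468)) = 81.
Baby table (4115^j mod 6469 for j=0..80):
  0:1  1:4115  2:3852  3:1930  4:4487  5:1479  6:5225  7:4388
  8:1641  9:5548  10:919  11:3789  12:1445  13:1164  14:2800  15:711
  16:1777  17:2385  18:802  19:1040  20:3591  21:1769  22:1810  23:2331
  24:5007  25:40  26:2875  27:5293  28:6041  29:4817  30:939  31:1992
  32:857  33:950  34:1974  35:4415  36:2773  37:6048  38:1277  39:2027
  40:2564  41:6390  42:4834  43:6204  44:2786  45:1322  46:6070  47:1241
  48:2674  49:6210  50:1600  51:5027  52:4712  53:2287  54:5079  55:5215
  56:2052  57:1935  58:5655  59:1332  60:1937  61:947  62:2567  63:5797
  64:3452  65:5525  66:3309  67:5759  68:2338  69:1467  70:1128  71:3447
  72:4357  73:3456  74:2578  75:5779  76:541  77:879  78:914  79:2621
  80:1592
Giant step factor: 4115^(-81) ≡ 975 (mod 6469).
Scan 1540·975^i mod 6469 for i = 0, 1, …:
  i=0: 1540   i=1: 692   i=2: 1924   i=3: 6359
  i=4: 2723   i=5: 2635   i=6: 932   i=7: 3040
  i=8: 1198   i=9: 3630     …   i=27: 2544
  i=28: 2773
Match at i=28, j=36: x = 28·81 + 36 = 2304.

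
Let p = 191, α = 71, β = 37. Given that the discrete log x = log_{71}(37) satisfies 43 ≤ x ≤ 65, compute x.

Compute 71^43 mod 191 = 110, then multiply by 71 repeatedly:
  71^43=110  71^44=170  71^45=37
Found 37 at exponent 45.

45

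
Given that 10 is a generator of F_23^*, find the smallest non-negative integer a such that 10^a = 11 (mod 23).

3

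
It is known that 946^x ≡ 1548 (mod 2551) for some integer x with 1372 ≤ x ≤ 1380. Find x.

Compute 946^1372 mod 2551 = 1644, then multiply by 946 repeatedly:
  946^1372=1644  946^1373=1665  946^1374=1123  946^1375=1142  946^1376=1259
  946^1377=2248  946^1378=1625  946^1379=1548
Found 1548 at exponent 1379.

1379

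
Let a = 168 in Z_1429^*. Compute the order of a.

1428

The order of 168 must divide p − 1 = 1428 = 2^2 · 3 · 7 · 17.
Divisors: 1, 2, 3, 4, 6, 7, 12, 14, 17, 21, 28, 34, 42, 51, 68, 84, 102, 119, 204, 238, 357, 476, 714, 1428.
Check each in increasing order: 168^1 ≡ 168;  168^2 ≡ 1073;  168^3 ≡ 210;  168^4 ≡ 984;  168^6 ≡ 1230;  168^7 ≡ 864;  168^12 ≡ 1018;  168^14 ≡ 558;  168^17 ≡ 2;  168^21 ≡ 539;  168^28 ≡ 1271;  168^34 ≡ 4;  168^42 ≡ 434;  168^51 ≡ 8;  168^68 ≡ 16;  168^84 ≡ 1157;  168^102 ≡ 64;  168^119 ≡ 128;  168^204 ≡ 1238;  168^238 ≡ 665;  168^357 ≡ 809;  168^476 ≡ 664;  168^714 ≡ 1428;  168^1428 ≡ 1.
Smallest exponent giving 1 is 1428.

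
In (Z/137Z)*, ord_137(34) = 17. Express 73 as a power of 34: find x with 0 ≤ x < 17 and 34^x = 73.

Successive powers of 34 modulo 137:
  34^0=1  34^1=34  34^2=60  34^3=122  34^4=38  34^5=59
  34^6=88  34^7=115  34^8=74  34^9=50  34^10=56  34^11=123
  34^12=72  34^13=119  34^14=73
So 34^14 ≡ 73 (mod 137), giving x = 14.

14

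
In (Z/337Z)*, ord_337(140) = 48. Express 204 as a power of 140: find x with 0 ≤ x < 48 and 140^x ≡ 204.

Successive powers of 140 modulo 337:
  140^0=1  140^1=140  140^2=54  140^3=146  140^4=220  140^5=133
  140^6=85  140^7=105  140^8=209  140^9=278  140^10=165  140^11=184
  140^12=148  140^13=163  140^14=241  140^15=40  140^16=208  140^17=138
  140^18=111  140^19=38  140^20=265  140^21=30  140^22=156  140^23=272
  140^24=336  140^25=197  140^26=283  140^27=191  140^28=117  140^29=204
So 140^29 ≡ 204 (mod 337), giving x = 29.

29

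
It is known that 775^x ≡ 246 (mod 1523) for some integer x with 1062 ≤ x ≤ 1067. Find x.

1064

Compute 775^1062 mod 1523 = 1399, then multiply by 775 repeatedly:
  775^1062=1399  775^1063=1372  775^1064=246
Found 246 at exponent 1064.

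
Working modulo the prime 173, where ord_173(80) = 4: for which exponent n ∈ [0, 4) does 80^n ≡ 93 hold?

3

Successive powers of 80 modulo 173:
  80^0=1  80^1=80  80^2=172  80^3=93
So 80^3 ≡ 93 (mod 173), giving n = 3.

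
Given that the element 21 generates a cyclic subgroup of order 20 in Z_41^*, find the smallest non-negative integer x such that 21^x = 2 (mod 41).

19

Successive powers of 21 modulo 41:
  21^0=1  21^1=21  21^2=31  21^3=36  21^4=18  21^5=9
  21^6=25  21^7=33  21^8=37  21^9=39  21^10=40  21^11=20
  21^12=10  21^13=5  21^14=23  21^15=32  21^16=16  21^17=8
  21^18=4  21^19=2
So 21^19 ≡ 2 (mod 41), giving x = 19.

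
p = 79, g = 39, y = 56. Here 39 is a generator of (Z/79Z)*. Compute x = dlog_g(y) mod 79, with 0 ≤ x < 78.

Baby-step giant-step with m = ceil(sqrt(78)) = 9.
Baby table (39^j mod 79 for j=0..8):
  0:1  1:39  2:20  3:69  4:5  5:37  6:21  7:29
  8:25
Giant step factor: 39^(-9) ≡ 41 (mod 79).
Scan 56·41^i mod 79 for i = 0, 1, …:
  i=0: 56   i=1: 5
Match at i=1, j=4: x = 1·9 + 4 = 13.

13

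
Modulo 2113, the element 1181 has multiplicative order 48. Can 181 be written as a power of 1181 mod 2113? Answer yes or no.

181 ∈ ⟨1181⟩ iff 181^48 ≡ 1 (mod 2113), since |⟨1181⟩| = 48.
181^48 mod 2113 = 1.
Since 1 = 1, 181 lies in the subgroup.

yes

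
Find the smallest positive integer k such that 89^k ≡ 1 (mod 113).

112

The order of 89 must divide p − 1 = 112 = 2^4 · 7.
Divisors: 1, 2, 4, 7, 8, 14, 16, 28, 56, 112.
Check each in increasing order: 89^1 ≡ 89;  89^2 ≡ 11;  89^4 ≡ 8;  89^7 ≡ 35;  89^8 ≡ 64;  89^14 ≡ 95;  89^16 ≡ 28;  89^28 ≡ 98;  89^56 ≡ 112;  89^112 ≡ 1.
Smallest exponent giving 1 is 112.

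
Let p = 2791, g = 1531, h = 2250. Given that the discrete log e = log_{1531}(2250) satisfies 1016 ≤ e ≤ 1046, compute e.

Compute 1531^1016 mod 2791 = 1442, then multiply by 1531 repeatedly:
  1531^1016=1442  1531^1017=21  1531^1018=1450  1531^1019=1105  1531^1020=409
  1531^1021=995  1531^1022=2250
Found 2250 at exponent 1022.

1022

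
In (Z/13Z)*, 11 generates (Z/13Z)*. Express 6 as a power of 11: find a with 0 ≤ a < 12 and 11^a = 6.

11

Successive powers of 11 modulo 13:
  11^0=1  11^1=11  11^2=4  11^3=5  11^4=3  11^5=7
  11^6=12  11^7=2  11^8=9  11^9=8  11^10=10  11^11=6
So 11^11 ≡ 6 (mod 13), giving a = 11.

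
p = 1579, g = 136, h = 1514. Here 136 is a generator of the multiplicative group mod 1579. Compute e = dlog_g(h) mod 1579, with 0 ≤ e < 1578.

Baby-step giant-step with m = ceil(sqrt(1578)) = 40.
Baby table (136^j mod 1579 for j=0..39):
  0:1  1:136  2:1127  3:109  4:613  5:1260  6:828  7:499
  8:1546  9:249  10:705  11:1140  12:298  13:1053  14:1098  15:902
  16:1089  17:1257  18:420  19:276  20:1219  21:1568  22:83  23:235
  24:380  25:1152  26:351  27:366  28:827  29:363  30:419  31:140
  32:92  33:1459  34:1049  35:554  36:1131  37:653  38:384  39:117
Giant step factor: 136^(-40) ≡ 453 (mod 1579).
Scan 1514·453^i mod 1579 for i = 0, 1, …:
  i=0: 1514   i=1: 556   i=2: 807   i=3: 822
  i=4: 1301   i=5: 386   i=6: 1168   i=7: 139
  i=8: 1386   i=9: 995   i=10: 720   i=11: 886
  i=12: 292   i=13: 1219
Match at i=13, j=20: e = 13·40 + 20 = 540.

540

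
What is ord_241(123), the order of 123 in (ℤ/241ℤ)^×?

60

The order of 123 must divide p − 1 = 240 = 2^4 · 3 · 5.
Divisors: 1, 2, 3, 4, 5, 6, 8, 10, 12, 15, 16, 20, 24, 30, 40, 48, 60, 80, 120, 240.
Check each in increasing order: 123^1 ≡ 123;  123^2 ≡ 187;  123^3 ≡ 106;  123^4 ≡ 24;  123^5 ≡ 60;  123^6 ≡ 150;  123^8 ≡ 94;  123^10 ≡ 226;  123^12 ≡ 87;  123^15 ≡ 64;  123^16 ≡ 160;  123^20 ≡ 225;  123^24 ≡ 98;  123^30 ≡ 240;  123^40 ≡ 15;  123^48 ≡ 205;  123^60 ≡ 1.
Smallest exponent giving 1 is 60.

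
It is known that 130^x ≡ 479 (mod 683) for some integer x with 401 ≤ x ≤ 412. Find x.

412

Compute 130^401 mod 683 = 242, then multiply by 130 repeatedly:
  130^401=242  130^402=42  130^403=679  130^404=163  130^405=17
  130^406=161  130^407=440  130^408=511  130^409=179  130^410=48
  130^411=93  130^412=479
Found 479 at exponent 412.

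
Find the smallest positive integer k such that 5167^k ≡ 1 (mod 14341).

The order of 5167 must divide p − 1 = 14340 = 2^2 · 3 · 5 · 239.
Divisors: 1, 2, 3, 4, 5, 6, 10, 12, 15, 20, 30, 60, 239, 478, 717, 956, 1195, 1434, 2390, 2868, 3585, 4780, 7170, 14340.
Check each in increasing order: 5167^1 ≡ 5167;  5167^2 ≡ 9288;  5167^3 ≡ 6110;  5167^4 ≡ 5829;  5167^5 ≡ 2343;  5167^6 ≡ 2477;  5167^10 ≡ 11387;  5167^12 ≡ 11922;  5167^15 ≡ 5481;  5167^20 ≡ 6788;  5167^30 ≡ 11307;  5167^60 ≡ 12575;  5167^239 ≡ 13521;  5167^478 ≡ 12714;  5167^717 ≡ 427;  5167^956 ≡ 8385;  5167^1195 ≡ 7980;  5167^1434 ≡ 10237;  5167^2390 ≡ 6360;  5167^2868 ≡ 6482;  5167^3585 ≡ 1.
Smallest exponent giving 1 is 3585.

3585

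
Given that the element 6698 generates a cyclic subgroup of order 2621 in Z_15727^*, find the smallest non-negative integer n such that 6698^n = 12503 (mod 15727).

Baby-step giant-step with m = ceil(sqrt(2621)) = 52.
Baby table (6698^j mod 15727 for j=0..51):
  0:1  1:6698  2:9800  3:11629  4:10938  5:6358  6:12895  7:13753
  8:4555  9:14737  10:5774  11:1559  12:15181  13:7283  14:12107  15:4274
  16:4112  17:4199  18:5026  19:8368  20:13563  21:5822  22:8523  23:13771
  24:15030  25:2413  26:10645  27:9719  28:3809  29:3488  30:8029  31:7629
  32:2019  33:13769  34:1634  35:14267  36:3114  37:3570  38:6820  39:9152
  40:11977  41:14246  42:3999  43:2221  44:14243  45:15359  46:4275  47:10810
  48:13999  49:928  50:3579  51:4194
Giant step factor: 6698^(-52) ≡ 8663 (mod 15727).
Scan 12503·8663^i mod 15727 for i = 0, 1, …:
  i=0: 12503   i=1: 1640   i=2: 5839   i=3: 5225
  i=4: 1869   i=5: 8064   i=6: 14825   i=7: 2293
  i=8: 1058   i=9: 12340     …   i=18: 2915
  i=19: 10810
Match at i=19, j=47: n = 19·52 + 47 = 1035.

1035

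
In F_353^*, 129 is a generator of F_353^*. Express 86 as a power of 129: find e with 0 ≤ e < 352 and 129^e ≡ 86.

294

Baby-step giant-step with m = ceil(sqrt(352)) = 19.
Baby table (129^j mod 353 for j=0..18):
  0:1  1:129  2:50  3:96  4:29  5:211  6:38  7:313
  8:135  9:118  10:43  11:252  12:32  13:245  14:188  15:248
  16:222  17:45  18:157
Giant step factor: 129^(-19) ≡ 115 (mod 353).
Scan 86·115^i mod 353 for i = 0, 1, …:
  i=0: 86   i=1: 6   i=2: 337   i=3: 278
  i=4: 200   i=5: 55   i=6: 324   i=7: 195
  i=8: 186   i=9: 210     …   i=14: 44
  i=15: 118
Match at i=15, j=9: e = 15·19 + 9 = 294.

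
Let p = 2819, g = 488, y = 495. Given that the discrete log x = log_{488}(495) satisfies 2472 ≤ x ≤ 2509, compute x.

Compute 488^2472 mod 2819 = 2271, then multiply by 488 repeatedly:
  488^2472=2271  488^2473=381  488^2474=2693  488^2475=530  488^2476=2111
  488^2477=1233  488^2478=1257  488^2479=1693  488^2480=217  488^2481=1593
  488^2482=2159  488^2483=2105  488^2484=1124  488^2485=1626  488^2486=1349
  488^2487=1485  488^2488=197  488^2489=290  488^2490=570  488^2491=1898
  488^2492=1592  488^2493=1671  488^2494=757  488^2495=127  488^2496=2777
  488^2497=2056  488^2498=2583  488^2499=411  488^2500=419  488^2501=1504
  488^2502=1012  488^2503=531  488^2504=2599  488^2505=2581  488^2506=2254
  488^2507=542  488^2508=2329  488^2509=495
Found 495 at exponent 2509.

2509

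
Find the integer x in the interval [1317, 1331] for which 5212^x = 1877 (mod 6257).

1327

Compute 5212^1317 mod 6257 = 2453, then multiply by 5212 repeatedly:
  5212^1317=2453  5212^1318=1985  5212^1319=2999  5212^1320=802  5212^1321=348
  5212^1322=5503  5212^1323=5805  5212^1324=3065  5212^1325=659  5212^1326=5872
  5212^1327=1877
Found 1877 at exponent 1327.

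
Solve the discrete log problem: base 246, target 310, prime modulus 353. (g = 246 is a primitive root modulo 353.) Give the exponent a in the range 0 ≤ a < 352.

Baby-step giant-step with m = ceil(sqrt(352)) = 19.
Baby table (246^j mod 353 for j=0..18):
  0:1  1:246  2:153  3:220  4:111  5:125  6:39  7:63
  8:319  9:108  10:93  11:286  12:109  13:339  14:86  15:329
  16:97  17:211  18:15
Giant step factor: 246^(-19) ≡ 139 (mod 353).
Scan 310·139^i mod 353 for i = 0, 1, …:
  i=0: 310   i=1: 24   i=2: 159   i=3: 215
  i=4: 233   i=5: 264   i=6: 337   i=7: 247
  i=8: 92   i=9: 80   i=10: 177   i=11: 246
Match at i=11, j=1: a = 11·19 + 1 = 210.

210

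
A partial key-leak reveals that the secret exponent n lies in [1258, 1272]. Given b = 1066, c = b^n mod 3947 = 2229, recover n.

Compute 1066^1258 mod 3947 = 1863, then multiply by 1066 repeatedly:
  1066^1258=1863  1066^1259=617  1066^1260=2520  1066^1261=2360  1066^1262=1521
  1066^1263=3116  1066^1264=2229
Found 2229 at exponent 1264.

1264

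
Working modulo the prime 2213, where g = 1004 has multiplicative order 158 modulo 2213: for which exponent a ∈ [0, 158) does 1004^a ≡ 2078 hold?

Baby-step giant-step with m = ceil(sqrt(158)) = 13.
Baby table (1004^j mod 2213 for j=0..12):
  0:1  1:1004  2:1101  3:1117  4:1690  5:1602  6:1770  7:41
  8:1330  9:881  10:1537  11:687  12:1505
Giant step factor: 1004^(-13) ≡ 2078 (mod 2213).
Scan 2078·2078^i mod 2213 for i = 0, 1, …:
  i=0: 2078   i=1: 521   i=2: 481   i=3: 1455
  i=4: 532   i=5: 1209   i=6: 547   i=7: 1397
  i=8: 1723   i=9: 1973   i=10: 1418   i=11: 1101
Match at i=11, j=2: a = 11·13 + 2 = 145.

145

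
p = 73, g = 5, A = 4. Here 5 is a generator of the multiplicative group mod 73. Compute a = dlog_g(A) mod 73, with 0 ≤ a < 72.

Baby-step giant-step with m = ceil(sqrt(72)) = 9.
Baby table (5^j mod 73 for j=0..8):
  0:1  1:5  2:25  3:52  4:41  5:59  6:3  7:15
  8:2
Giant step factor: 5^(-9) ≡ 22 (mod 73).
Scan 4·22^i mod 73 for i = 0, 1, …:
  i=0: 4   i=1: 15
Match at i=1, j=7: a = 1·9 + 7 = 16.

16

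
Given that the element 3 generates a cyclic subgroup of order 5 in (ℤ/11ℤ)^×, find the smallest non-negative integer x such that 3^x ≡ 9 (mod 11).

2

Successive powers of 3 modulo 11:
  3^0=1  3^1=3  3^2=9
So 3^2 ≡ 9 (mod 11), giving x = 2.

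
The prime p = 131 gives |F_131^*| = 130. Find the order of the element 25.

65

The order of 25 must divide p − 1 = 130 = 2 · 5 · 13.
Divisors: 1, 2, 5, 10, 13, 26, 65, 130.
Check each in increasing order: 25^1 ≡ 25;  25^2 ≡ 101;  25^5 ≡ 99;  25^10 ≡ 107;  25^13 ≡ 53;  25^26 ≡ 58;  25^65 ≡ 1.
Smallest exponent giving 1 is 65.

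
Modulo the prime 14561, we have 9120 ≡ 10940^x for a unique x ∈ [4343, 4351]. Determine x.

Compute 10940^4343 mod 14561 = 9120, then multiply by 10940 repeatedly:
  10940^4343=9120
Found 9120 at exponent 4343.

4343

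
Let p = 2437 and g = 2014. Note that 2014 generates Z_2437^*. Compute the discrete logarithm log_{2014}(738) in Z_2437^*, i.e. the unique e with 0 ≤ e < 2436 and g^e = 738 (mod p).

Baby-step giant-step with m = ceil(sqrt(2436)) = 50.
Baby table (2014^j mod 2437 for j=0..49):
  0:1  1:2014  2:1028  3:1379  4:1563  5:1715  6:781  7:1069
  8:1095  9:2282  10:2203  11:1502  12:711  13:1435  14:2245  15:795
  16:21  17:865  18:2092  19:2152  20:1142  21:1897  22:1779  23:516
  24:1062  25:1619  26:2397  27:2298  28:309  29:891  30:842  31:2073
  32:441  33:1106  34:66  35:1326  36:2049  37:845  38:804  39:1088
  40:369  41:2318  42:1597  43:1955  44:1615  45:1652  46:623  47:2104
  48:1950  49:1293
Giant step factor: 2014^(-50) ≡ 2066 (mod 2437).
Scan 738·2066^i mod 2437 for i = 0, 1, …:
  i=0: 738   i=1: 1583   i=2: 24   i=3: 844
  i=4: 1249   i=5: 2088   i=6: 318   i=7: 1435
Match at i=7, j=13: e = 7·50 + 13 = 363.

363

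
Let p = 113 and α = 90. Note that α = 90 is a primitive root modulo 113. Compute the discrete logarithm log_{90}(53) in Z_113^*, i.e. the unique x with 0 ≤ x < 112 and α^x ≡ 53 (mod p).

Successive powers of 90 modulo 113:
  90^0=1  90^1=90  90^2=77  90^3=37  90^4=53
So 90^4 ≡ 53 (mod 113), giving x = 4.

4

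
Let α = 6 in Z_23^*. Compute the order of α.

The order of 6 must divide p − 1 = 22 = 2 · 11.
Divisors: 1, 2, 11, 22.
Check each in increasing order: 6^1 ≡ 6;  6^2 ≡ 13;  6^11 ≡ 1.
Smallest exponent giving 1 is 11.

11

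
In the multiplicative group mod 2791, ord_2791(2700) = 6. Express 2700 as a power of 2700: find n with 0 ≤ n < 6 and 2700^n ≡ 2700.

1

Successive powers of 2700 modulo 2791:
  2700^0=1  2700^1=2700
So 2700^1 ≡ 2700 (mod 2791), giving n = 1.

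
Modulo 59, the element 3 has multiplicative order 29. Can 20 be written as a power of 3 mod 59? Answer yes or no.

yes

20 ∈ ⟨3⟩ iff 20^29 ≡ 1 (mod 59), since |⟨3⟩| = 29.
20^29 mod 59 = 1.
Since 1 = 1, 20 lies in the subgroup.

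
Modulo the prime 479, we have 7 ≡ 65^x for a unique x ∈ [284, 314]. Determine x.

306

Compute 65^284 mod 479 = 224, then multiply by 65 repeatedly:
  65^284=224  65^285=190  65^286=375  65^287=425  65^288=322
  65^289=333  65^290=90  65^291=102  65^292=403  65^293=329
  65^294=309  65^295=446  65^296=250  65^297=443  65^298=55
  65^299=222  65^300=60  65^301=68  65^302=109  65^303=379
  65^304=206  65^305=457  65^306=7
Found 7 at exponent 306.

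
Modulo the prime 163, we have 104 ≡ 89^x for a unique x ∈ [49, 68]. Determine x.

Compute 89^49 mod 163 = 76, then multiply by 89 repeatedly:
  89^49=76  89^50=81  89^51=37  89^52=33  89^53=3
  89^54=104
Found 104 at exponent 54.

54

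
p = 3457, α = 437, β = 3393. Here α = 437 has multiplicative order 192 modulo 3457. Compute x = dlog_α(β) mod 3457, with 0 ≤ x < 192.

70

Baby-step giant-step with m = ceil(sqrt(192)) = 14.
Baby table (437^j mod 3457 for j=0..13):
  0:1  1:437  2:834  3:1473  4:699  5:1247  6:2190  7:2898
  8:1164  9:489  10:2816  11:3357  12:1241  13:3025
Giant step factor: 437^(-14) ≡ 3370 (mod 3457).
Scan 3393·3370^i mod 3457 for i = 0, 1, …:
  i=0: 3393   i=1: 2111   i=2: 3021   i=3: 3362
  i=4: 1351   i=5: 1
Match at i=5, j=0: x = 5·14 + 0 = 70.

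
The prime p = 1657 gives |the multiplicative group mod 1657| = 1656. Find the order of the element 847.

The order of 847 must divide p − 1 = 1656 = 2^3 · 3^2 · 23.
Divisors: 1, 2, 3, 4, 6, 8, 9, 12, 18, 23, 24, 36, 46, 69, 72, 92, 138, 184, 207, 276, 414, 552, 828, 1656.
Check each in increasing order: 847^1 ≡ 847;  847^2 ≡ 1585;  847^3 ≡ 325;  847^4 ≡ 213;  847^6 ≡ 1234;  847^8 ≡ 630;  847^9 ≡ 56;  847^12 ≡ 1630;  847^18 ≡ 1479;  847^23 ≡ 1159;  847^24 ≡ 729;  847^36 ≡ 201;  847^46 ≡ 1111;  847^69 ≡ 160;  847^72 ≡ 633;  847^92 ≡ 1513;  847^138 ≡ 745;  847^184 ≡ 852;  847^207 ≡ 1553;  847^276 ≡ 1587;  847^414 ≡ 874;  847^552 ≡ 1586;  847^828 ≡ 1656;  847^1656 ≡ 1.
Smallest exponent giving 1 is 1656.

1656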